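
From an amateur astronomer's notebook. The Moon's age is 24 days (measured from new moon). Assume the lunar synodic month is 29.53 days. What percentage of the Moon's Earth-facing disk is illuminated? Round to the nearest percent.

31%

The Moon has covered 24/29.53 of its cycle, so θ ≈ 360° × 24/29.53 = 292.6°.
With cos θ = 0.384, the lit fraction is (1 − 0.384)/2 ≈ 0.308, so 31%.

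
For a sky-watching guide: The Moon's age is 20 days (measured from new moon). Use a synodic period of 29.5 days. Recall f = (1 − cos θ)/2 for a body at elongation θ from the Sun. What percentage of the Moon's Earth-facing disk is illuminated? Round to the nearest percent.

Elongation θ = 360° × 20/29.5 ≈ 244.1°.
With cos θ = (-0.437), the lit fraction is (1 − (-0.437))/2 ≈ 0.719, so 72%.

72%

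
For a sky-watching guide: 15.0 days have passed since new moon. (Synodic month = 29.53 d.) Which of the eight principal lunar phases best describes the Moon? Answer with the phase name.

full moon

At 15.0/29.53 of the cycle, θ ≈ 183° — the full moon range.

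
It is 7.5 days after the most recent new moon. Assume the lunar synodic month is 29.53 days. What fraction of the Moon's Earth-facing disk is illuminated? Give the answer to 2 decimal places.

0.51

Elongation θ = 360° × 7.5/29.53 ≈ 91.4°.
Illuminated fraction = (1 − cos 91.4°)/2 = (1 − (-0.025))/2 ≈ 0.512.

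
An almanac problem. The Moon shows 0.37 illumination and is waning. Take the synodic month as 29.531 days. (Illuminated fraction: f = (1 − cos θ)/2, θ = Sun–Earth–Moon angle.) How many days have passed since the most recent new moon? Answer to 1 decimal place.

Invert f = (1 − cos θ)/2 to get cos θ = 1 − 2(0.37) = 0.260, hence θ₀ = arccos 0.260 = 74.9°.
A waning Moon lies in 180°–360°, so θ = 360° − 74.9° = 285.1°.
That fraction of the synodic month is 285.1/360 × 29.531 d ≈ 23.38 d.

23.4 days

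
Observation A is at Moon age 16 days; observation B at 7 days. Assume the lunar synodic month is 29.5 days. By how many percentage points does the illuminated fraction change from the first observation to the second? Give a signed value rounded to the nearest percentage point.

-52 pp

First observation: θ = 360°·16/29.5 = 195.3°, so f = 0.982.
Second observation: θ = 85.4°, f = 0.460.
Δf = 0.460 − 0.982 = -0.522, i.e. -52 pp.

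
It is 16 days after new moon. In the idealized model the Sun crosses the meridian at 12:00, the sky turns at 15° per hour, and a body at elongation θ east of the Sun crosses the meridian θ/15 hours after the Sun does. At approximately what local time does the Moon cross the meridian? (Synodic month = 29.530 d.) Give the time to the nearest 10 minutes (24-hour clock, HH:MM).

01:00

Phase angle: θ = 360°·(16 d)/(29.530 d) = 195.1°.
At 15° of sky rotation per hour, 195.1° corresponds to a 13.00 h lag.
12:00 + 13.004 h ≈ 01:00 → 01:00 to the nearest ten minutes.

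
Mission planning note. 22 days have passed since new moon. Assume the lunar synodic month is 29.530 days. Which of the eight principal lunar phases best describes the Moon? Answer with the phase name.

last quarter

At 22/29.530 of the cycle, θ ≈ 268° — the last quarter range.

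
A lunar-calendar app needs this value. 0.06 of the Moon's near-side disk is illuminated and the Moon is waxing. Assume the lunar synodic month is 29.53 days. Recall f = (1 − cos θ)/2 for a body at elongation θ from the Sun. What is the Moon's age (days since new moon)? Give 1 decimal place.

2.3 days

Invert f = (1 − cos θ)/2 to get cos θ = 1 − 2(0.06) = 0.880, hence θ₀ = arccos 0.880 = 28.4°.
The Moon is waxing (0°–180°), so θ = 28.4° directly.
Age = 29.53 × 28.4°/360° ≈ 2.33 days.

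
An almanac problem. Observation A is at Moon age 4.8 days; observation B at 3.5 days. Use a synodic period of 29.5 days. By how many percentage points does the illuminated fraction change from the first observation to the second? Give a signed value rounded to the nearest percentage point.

θ₁ = 360° × 4.8/29.5 = 58.6°, f₁ = (1 − cos θ₁)/2 = 0.239.
θ₂ = 360° × 3.5/29.5 = 42.7°, f₂ = (1 − cos θ₂)/2 = 0.133.
Change = f₂ − f₁ = -0.107 → -11 percentage points.

-11 pp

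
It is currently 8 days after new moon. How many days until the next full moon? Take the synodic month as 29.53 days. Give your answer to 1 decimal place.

Full moon occurs at elongation 180°, i.e. at age 29.53 × 180/360 = 14.765 d.
So 6.765 days remain (14.765 − 8).

6.8 days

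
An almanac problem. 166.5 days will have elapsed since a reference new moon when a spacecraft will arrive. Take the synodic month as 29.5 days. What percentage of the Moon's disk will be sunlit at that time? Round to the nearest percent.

166.5 d spans 5 complete synodic months (5 × 29.5 = 147.50 d) plus 19.00 d.
The Moon has covered 19.00/29.5 of its cycle, so θ ≈ 360° × 19.00/29.5 = 231.9°.
With cos θ = (-0.618), the lit fraction is (1 − (-0.618))/2 ≈ 0.809, so 81%.

81%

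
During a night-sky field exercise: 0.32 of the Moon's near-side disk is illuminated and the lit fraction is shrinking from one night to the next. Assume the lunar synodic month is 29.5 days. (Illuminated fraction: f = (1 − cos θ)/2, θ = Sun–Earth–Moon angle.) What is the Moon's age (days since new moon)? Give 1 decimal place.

23.9 days

cos θ = 1 − 2f = 0.360, giving a principal value of 68.9°.
Waning ⇒ past full, so θ = 360° − 68.9° = 291.1°.
At 360°/29.5 d per day, 291.1° corresponds to 23.85 days.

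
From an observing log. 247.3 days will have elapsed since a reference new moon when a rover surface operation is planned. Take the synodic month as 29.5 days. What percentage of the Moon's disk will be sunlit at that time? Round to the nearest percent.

247.3/29.5 = 8.383 lunations, so 8 complete cycles and 11.30 d into the next.
Phase angle: θ = 360°·(11.30 d)/(29.5 d) = 137.9°.
cos 137.9° = (-0.742), so f = (1 − (-0.742))/2 = 0.871, so 87%.

87%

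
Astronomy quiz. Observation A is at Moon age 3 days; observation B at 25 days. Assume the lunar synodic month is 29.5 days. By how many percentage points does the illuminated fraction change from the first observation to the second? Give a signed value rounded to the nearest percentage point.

θ₁ = 360° × 3/29.5 = 36.6°, f₁ = (1 − cos θ₁)/2 = 0.099.
θ₂ = 360° × 25/29.5 = 305.1°, f₂ = (1 − cos θ₂)/2 = 0.213.
Change = f₂ − f₁ = +0.114 → +11 percentage points.

+11 percentage points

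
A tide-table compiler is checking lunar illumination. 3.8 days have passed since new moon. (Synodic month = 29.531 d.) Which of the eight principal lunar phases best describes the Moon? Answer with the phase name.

waxing crescent

At 3.8/29.531 of the cycle, θ ≈ 46° — the waxing crescent range.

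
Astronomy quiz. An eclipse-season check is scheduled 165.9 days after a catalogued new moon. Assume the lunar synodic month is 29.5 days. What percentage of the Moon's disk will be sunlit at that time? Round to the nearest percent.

86%

Reduce mod P: 165.9 − 5×29.5 = 18.40 d into the current lunation.
Phase angle: θ = 360°·(18.40 d)/(29.5 d) = 224.5°.
cos 224.5° = (-0.713), so f = (1 − (-0.713))/2 = 0.856, so 86%.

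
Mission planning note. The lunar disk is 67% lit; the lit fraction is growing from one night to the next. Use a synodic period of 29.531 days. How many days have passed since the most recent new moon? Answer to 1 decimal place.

9.0 days

From f = (1 − cos θ)/2: cos θ = 1 − 2×0.67 = -0.340; arccos → 109.9°.
Waxing ⇒ before full, so θ = 109.9°.
That fraction of the synodic month is 109.9/360 × 29.531 d ≈ 9.01 d.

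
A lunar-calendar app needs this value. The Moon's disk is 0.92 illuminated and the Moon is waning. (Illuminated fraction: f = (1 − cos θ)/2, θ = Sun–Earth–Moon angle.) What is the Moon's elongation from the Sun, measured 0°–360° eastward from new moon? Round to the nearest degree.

From f = (1 − cos θ)/2: cos θ = 1 − 2×0.92 = -0.840; arccos → 147.1°.
Since the Moon is past full (waning), take the reflex angle: θ = 360° − 147.1° = 212.9°.

213°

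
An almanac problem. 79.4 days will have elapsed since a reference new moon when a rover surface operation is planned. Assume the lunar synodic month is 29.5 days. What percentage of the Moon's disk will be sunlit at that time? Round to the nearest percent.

68%

Reduce mod P: 79.4 − 2×29.5 = 20.40 d into the current lunation.
Elongation θ = 360° × 20.40/29.5 ≈ 248.9°.
Illuminated fraction = (1 − cos 248.9°)/2 = (1 − (-0.359))/2 ≈ 0.680, so 68%.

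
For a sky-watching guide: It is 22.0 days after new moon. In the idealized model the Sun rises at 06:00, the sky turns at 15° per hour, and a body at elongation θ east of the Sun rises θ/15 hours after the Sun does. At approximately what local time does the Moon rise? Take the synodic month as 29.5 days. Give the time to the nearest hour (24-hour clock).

00:00

Phase angle: θ = 360°·(22.0 d)/(29.5 d) = 268.5°.
Delay after the Sun = 268.5° / (15°/h) ≈ 17.90 h.
06:00 + 17.90 h ≈ 23:54 → 00:00 to the nearest hour.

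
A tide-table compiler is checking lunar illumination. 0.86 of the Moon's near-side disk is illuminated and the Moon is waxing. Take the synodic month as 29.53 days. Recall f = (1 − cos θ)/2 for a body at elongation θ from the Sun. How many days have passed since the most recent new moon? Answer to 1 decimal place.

From f = (1 − cos θ)/2: cos θ = 1 − 2×0.86 = -0.720; arccos → 136.1°.
The Moon is waxing (0°–180°), so θ = 136.1° directly.
That fraction of the synodic month is 136.1/360 × 29.53 d ≈ 11.16 d.

11.2 days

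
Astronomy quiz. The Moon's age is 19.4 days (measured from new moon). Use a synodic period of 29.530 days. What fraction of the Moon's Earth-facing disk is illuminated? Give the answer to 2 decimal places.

The Moon has covered 19.4/29.530 of its cycle, so θ ≈ 360° × 19.4/29.530 = 236.5°.
cos 236.5° = (-0.552), so f = (1 − (-0.552))/2 = 0.776.

0.78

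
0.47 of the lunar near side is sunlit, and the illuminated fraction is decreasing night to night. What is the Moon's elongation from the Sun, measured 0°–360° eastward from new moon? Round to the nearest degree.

Invert f = (1 − cos θ)/2 to get cos θ = 1 − 2(0.47) = 0.060, hence θ₀ = arccos 0.060 = 86.6°.
A waning Moon lies in 180°–360°, so θ = 360° − 86.6° = 273.4°.

273°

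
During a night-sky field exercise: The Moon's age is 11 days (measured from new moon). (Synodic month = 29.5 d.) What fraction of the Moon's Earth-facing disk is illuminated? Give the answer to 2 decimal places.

0.85

Elongation θ = 360° × 11/29.5 ≈ 134.2°.
With cos θ = (-0.698), the lit fraction is (1 − (-0.698))/2 ≈ 0.849.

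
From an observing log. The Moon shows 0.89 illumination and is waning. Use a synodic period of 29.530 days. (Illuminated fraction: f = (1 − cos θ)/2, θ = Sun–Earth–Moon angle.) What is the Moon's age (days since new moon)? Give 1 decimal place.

17.9 days

cos θ = 1 − 2f = -0.780, giving a principal value of 141.3°.
Since the Moon is past full (waning), take the reflex angle: θ = 360° − 141.3° = 218.7°.
At 360°/29.530 d per day, 218.7° corresponds to 17.94 days.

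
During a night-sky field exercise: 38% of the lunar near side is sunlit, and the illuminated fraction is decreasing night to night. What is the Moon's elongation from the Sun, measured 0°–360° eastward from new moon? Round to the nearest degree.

284°

From f = (1 − cos θ)/2: cos θ = 1 − 2×0.38 = 0.240; arccos → 76.1°.
Waning ⇒ past full, so θ = 360° − 76.1° = 283.9°.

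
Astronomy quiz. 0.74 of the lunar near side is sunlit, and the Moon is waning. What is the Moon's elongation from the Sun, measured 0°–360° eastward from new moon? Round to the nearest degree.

Invert f = (1 − cos θ)/2 to get cos θ = 1 − 2(0.74) = -0.480, hence θ₀ = arccos -0.480 = 118.7°.
A waning Moon lies in 180°–360°, so θ = 360° − 118.7° = 241.3°.

241°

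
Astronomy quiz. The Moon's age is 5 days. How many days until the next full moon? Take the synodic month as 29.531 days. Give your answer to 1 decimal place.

Full moon is 0.5 of the way through the cycle: age 0.5 × 29.531 = 14.765 d.
So 9.765 days remain (14.765 − 5).

9.8 days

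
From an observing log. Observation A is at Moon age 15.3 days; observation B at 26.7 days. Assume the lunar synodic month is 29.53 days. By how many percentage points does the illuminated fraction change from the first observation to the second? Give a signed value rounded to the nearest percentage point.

-91 pp

First observation: θ = 360°·15.3/29.53 = 186.5°, so f = 0.997.
Second observation: θ = 325.5°, f = 0.088.
Δf = 0.088 − 0.997 = -0.909, i.e. -91 pp.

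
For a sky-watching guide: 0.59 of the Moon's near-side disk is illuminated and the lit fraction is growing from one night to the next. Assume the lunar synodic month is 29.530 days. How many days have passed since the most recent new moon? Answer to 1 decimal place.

8.2 days

Invert f = (1 − cos θ)/2 to get cos θ = 1 − 2(0.59) = -0.180, hence θ₀ = arccos -0.180 = 100.4°.
Before full moon the principal value applies: θ = 100.4°.
Age = 29.530 × 100.4°/360° ≈ 8.23 days.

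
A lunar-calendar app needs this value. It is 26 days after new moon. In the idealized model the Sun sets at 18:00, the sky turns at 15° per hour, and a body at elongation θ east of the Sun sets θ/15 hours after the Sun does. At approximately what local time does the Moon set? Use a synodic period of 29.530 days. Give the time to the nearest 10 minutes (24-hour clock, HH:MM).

15:10

Phase angle: θ = 360°·(26 d)/(29.530 d) = 317.0°.
The Moon trails the Sun by θ/15 = 317.0/15 ≈ 21.13 hours.
18:00 + 21.131 h ≈ 15:08 → 15:10 to the nearest ten minutes.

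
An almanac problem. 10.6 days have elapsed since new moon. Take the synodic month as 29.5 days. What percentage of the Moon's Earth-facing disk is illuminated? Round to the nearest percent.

82%

Elongation θ = 360° × 10.6/29.5 ≈ 129.4°.
With cos θ = (-0.634), the lit fraction is (1 − (-0.634))/2 ≈ 0.817, so 82%.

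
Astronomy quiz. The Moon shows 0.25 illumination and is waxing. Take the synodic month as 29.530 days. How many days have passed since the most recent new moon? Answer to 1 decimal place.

Invert f = (1 − cos θ)/2 to get cos θ = 1 − 2(0.25) = 0.500, hence θ₀ = arccos 0.500 = 60.0°.
Before full moon the principal value applies: θ = 60.0°.
At 360°/29.530 d per day, 60.0° corresponds to 4.92 days.

4.9 days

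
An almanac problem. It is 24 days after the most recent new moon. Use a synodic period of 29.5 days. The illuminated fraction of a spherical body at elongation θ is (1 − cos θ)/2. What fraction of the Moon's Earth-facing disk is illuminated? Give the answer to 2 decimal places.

0.31

The Moon has covered 24/29.5 of its cycle, so θ ≈ 360° × 24/29.5 = 292.9°.
With cos θ = 0.389, the lit fraction is (1 − 0.389)/2 ≈ 0.306.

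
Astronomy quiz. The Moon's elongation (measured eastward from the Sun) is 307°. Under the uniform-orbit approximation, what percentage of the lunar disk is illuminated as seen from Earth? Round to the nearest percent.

Half-versine of 307°: (1 − 0.602)/2 = 0.199, i.e. 20%.

20%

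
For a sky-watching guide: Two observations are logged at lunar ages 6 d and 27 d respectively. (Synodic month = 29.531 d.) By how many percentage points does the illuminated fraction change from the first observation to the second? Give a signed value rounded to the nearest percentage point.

-28 pp

First observation: θ = 360°·6/29.531 = 73.1°, so f = 0.355.
Second observation: θ = 329.1°, f = 0.071.
Δf = 0.071 − 0.355 = -0.284, i.e. -28 pp.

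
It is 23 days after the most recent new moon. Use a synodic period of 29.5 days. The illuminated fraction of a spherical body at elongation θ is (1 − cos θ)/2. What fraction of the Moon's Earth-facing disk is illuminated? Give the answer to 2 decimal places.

0.41

Phase angle: θ = 360°·(23 d)/(29.5 d) = 280.7°.
With cos θ = 0.185, the lit fraction is (1 − 0.185)/2 ≈ 0.407.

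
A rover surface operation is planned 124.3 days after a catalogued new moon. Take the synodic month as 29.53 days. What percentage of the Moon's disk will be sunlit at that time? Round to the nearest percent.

37%

124.3 d spans 4 complete synodic months (4 × 29.53 = 118.12 d) plus 6.18 d.
The Moon has covered 6.18/29.53 of its cycle, so θ ≈ 360° × 6.18/29.53 = 75.3°.
cos 75.3° = 0.253, so f = (1 − 0.253)/2 = 0.373, so 37%.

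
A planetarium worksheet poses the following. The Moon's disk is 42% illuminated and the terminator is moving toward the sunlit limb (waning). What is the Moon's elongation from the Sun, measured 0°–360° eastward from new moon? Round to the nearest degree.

From f = (1 − cos θ)/2: cos θ = 1 − 2×0.42 = 0.160; arccos → 80.8°.
Waning ⇒ past full, so θ = 360° − 80.8° = 279.2°.

279°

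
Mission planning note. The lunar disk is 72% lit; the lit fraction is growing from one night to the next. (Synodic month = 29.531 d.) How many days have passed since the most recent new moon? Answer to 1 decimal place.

9.5 days

From f = (1 − cos θ)/2: cos θ = 1 − 2×0.72 = -0.440; arccos → 116.1°.
The Moon is waxing (0°–180°), so θ = 116.1° directly.
At 360°/29.531 d per day, 116.1° corresponds to 9.52 days.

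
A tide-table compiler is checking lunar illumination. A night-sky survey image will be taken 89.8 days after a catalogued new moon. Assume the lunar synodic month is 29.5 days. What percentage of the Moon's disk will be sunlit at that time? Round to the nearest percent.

2%

89.8 d spans 3 complete synodic months (3 × 29.5 = 88.50 d) plus 1.30 d.
Phase angle: θ = 360°·(1.30 d)/(29.5 d) = 15.9°.
With cos θ = 0.962, the lit fraction is (1 − 0.962)/2 ≈ 0.019, so 2%.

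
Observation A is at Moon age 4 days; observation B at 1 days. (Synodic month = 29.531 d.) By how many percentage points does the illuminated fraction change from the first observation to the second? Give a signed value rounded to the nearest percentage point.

-16 percentage points

θ₁ = 360° × 4/29.531 = 48.8°, f₁ = (1 − cos θ₁)/2 = 0.170.
θ₂ = 360° × 1/29.531 = 12.2°, f₂ = (1 − cos θ₂)/2 = 0.011.
Change = f₂ − f₁ = -0.159 → -16 percentage points.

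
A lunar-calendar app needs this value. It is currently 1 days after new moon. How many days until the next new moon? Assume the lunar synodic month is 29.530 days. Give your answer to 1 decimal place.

28.5 days

The next new moon completes the synodic month: 29.530 − 1 = 28.530 days.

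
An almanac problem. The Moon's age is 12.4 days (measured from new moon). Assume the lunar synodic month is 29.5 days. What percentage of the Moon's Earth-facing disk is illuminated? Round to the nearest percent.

Phase angle: θ = 360°·(12.4 d)/(29.5 d) = 151.3°.
With cos θ = (-0.877), the lit fraction is (1 − (-0.877))/2 ≈ 0.939, so 94%.

94%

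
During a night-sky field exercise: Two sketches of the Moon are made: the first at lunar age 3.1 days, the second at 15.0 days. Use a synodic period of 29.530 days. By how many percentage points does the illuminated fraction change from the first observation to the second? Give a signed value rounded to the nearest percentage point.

θ₁ = 360° × 3.1/29.530 = 37.8°, f₁ = (1 − cos θ₁)/2 = 0.105.
θ₂ = 360° × 15.0/29.530 = 182.9°, f₂ = (1 − cos θ₂)/2 = 0.999.
Change = f₂ − f₁ = +0.894 → +89 percentage points.

+89 percentage points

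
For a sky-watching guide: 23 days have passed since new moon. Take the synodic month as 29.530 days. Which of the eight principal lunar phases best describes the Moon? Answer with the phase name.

last quarter

θ ≈ 360° × 23/29.530 = 280°, which falls in the last quarter sector.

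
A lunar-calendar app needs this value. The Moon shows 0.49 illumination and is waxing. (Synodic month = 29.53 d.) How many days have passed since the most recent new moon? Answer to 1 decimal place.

7.3 days

Invert f = (1 − cos θ)/2 to get cos θ = 1 − 2(0.49) = 0.020, hence θ₀ = arccos 0.020 = 88.9°.
The Moon is waxing (0°–180°), so θ = 88.9° directly.
At 360°/29.53 d per day, 88.9° corresponds to 7.29 days.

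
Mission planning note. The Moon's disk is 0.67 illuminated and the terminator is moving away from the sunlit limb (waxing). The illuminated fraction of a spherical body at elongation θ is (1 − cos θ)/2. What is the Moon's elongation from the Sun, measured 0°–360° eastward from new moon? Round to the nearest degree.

110°

Invert f = (1 − cos θ)/2 to get cos θ = 1 − 2(0.67) = -0.340, hence θ₀ = arccos -0.340 = 109.9°.
Waxing ⇒ before full, so θ = 109.9°.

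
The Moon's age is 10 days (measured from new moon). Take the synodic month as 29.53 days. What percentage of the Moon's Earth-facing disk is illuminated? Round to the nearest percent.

Elongation θ = 360° × 10/29.53 ≈ 121.9°.
Illuminated fraction = (1 − cos 121.9°)/2 = (1 − (-0.529))/2 ≈ 0.764, so 76%.

76%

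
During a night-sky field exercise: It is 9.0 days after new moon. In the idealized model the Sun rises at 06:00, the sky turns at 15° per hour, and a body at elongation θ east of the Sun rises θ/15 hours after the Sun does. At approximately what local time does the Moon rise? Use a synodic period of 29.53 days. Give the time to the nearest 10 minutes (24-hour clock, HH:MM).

Phase angle: θ = 360°·(9.0 d)/(29.53 d) = 109.7°.
At 15° of sky rotation per hour, 109.7° corresponds to a 7.31 h lag.
06:00 + 7.315 h ≈ 13:19 → 13:20 to the nearest ten minutes.

13:20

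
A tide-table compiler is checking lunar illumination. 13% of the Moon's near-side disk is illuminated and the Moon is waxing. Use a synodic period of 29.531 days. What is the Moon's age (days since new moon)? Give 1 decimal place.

From f = (1 − cos θ)/2: cos θ = 1 − 2×0.13 = 0.740; arccos → 42.3°.
Before full moon the principal value applies: θ = 42.3°.
At 360°/29.531 d per day, 42.3° corresponds to 3.47 days.

3.5 days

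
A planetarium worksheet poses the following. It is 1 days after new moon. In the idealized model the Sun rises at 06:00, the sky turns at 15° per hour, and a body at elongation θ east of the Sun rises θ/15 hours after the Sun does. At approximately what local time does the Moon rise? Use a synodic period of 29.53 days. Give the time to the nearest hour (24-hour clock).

07:00

Phase angle: θ = 360°·(1 d)/(29.53 d) = 12.2°.
At 15° of sky rotation per hour, 12.2° corresponds to a 0.81 h lag.
06:00 + 0.81 h ≈ 06:49 → 07:00 to the nearest hour.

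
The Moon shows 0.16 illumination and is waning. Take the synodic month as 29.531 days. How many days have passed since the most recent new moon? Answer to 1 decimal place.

25.7 days

Invert f = (1 − cos θ)/2 to get cos θ = 1 − 2(0.16) = 0.680, hence θ₀ = arccos 0.680 = 47.2°.
Waning ⇒ past full, so θ = 360° − 47.2° = 312.8°.
That fraction of the synodic month is 312.8/360 × 29.531 d ≈ 25.66 d.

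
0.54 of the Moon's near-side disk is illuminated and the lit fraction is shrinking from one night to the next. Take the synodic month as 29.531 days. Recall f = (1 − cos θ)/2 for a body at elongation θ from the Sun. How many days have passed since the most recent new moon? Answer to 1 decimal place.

cos θ = 1 − 2f = -0.080, giving a principal value of 94.6°.
A waning Moon lies in 180°–360°, so θ = 360° − 94.6° = 265.4°.
At 360°/29.531 d per day, 265.4° corresponds to 21.77 days.

21.8 days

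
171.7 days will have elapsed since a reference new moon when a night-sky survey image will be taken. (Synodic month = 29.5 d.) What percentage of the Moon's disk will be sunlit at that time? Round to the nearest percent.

29%

171.7/29.5 = 5.820 lunations, so 5 complete cycles and 24.20 d into the next.
Phase angle: θ = 360°·(24.20 d)/(29.5 d) = 295.3°.
With cos θ = 0.428, the lit fraction is (1 − 0.428)/2 ≈ 0.286, so 29%.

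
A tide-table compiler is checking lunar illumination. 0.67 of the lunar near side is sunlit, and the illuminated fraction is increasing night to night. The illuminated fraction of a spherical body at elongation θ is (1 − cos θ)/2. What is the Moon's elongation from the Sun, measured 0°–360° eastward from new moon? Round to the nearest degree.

110°

From f = (1 − cos θ)/2: cos θ = 1 − 2×0.67 = -0.340; arccos → 109.9°.
The Moon is waxing (0°–180°), so θ = 109.9° directly.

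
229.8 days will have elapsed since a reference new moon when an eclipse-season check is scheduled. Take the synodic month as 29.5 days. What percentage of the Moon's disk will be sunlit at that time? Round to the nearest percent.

229.8/29.5 = 7.790 lunations, so 7 complete cycles and 23.30 d into the next.
Phase angle: θ = 360°·(23.30 d)/(29.5 d) = 284.3°.
Illuminated fraction = (1 − cos 284.3°)/2 = (1 − 0.248)/2 ≈ 0.376, so 38%.

38%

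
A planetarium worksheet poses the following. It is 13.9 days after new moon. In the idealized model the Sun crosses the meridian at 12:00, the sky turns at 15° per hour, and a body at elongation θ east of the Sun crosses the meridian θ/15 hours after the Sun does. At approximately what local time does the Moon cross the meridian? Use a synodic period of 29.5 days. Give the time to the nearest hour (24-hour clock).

23:00

Elongation θ = 360° × 13.9/29.5 ≈ 169.6°.
Delay after the Sun = 169.6° / (15°/h) ≈ 11.31 h.
12:00 + 11.31 h ≈ 23:19 → 23:00 to the nearest hour.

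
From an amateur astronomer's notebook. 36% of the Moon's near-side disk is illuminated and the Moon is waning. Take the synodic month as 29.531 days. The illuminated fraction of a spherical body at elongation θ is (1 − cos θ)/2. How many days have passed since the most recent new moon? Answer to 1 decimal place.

From f = (1 − cos θ)/2: cos θ = 1 − 2×0.36 = 0.280; arccos → 73.7°.
Waning ⇒ past full, so θ = 360° − 73.7° = 286.3°.
At 360°/29.531 d per day, 286.3° corresponds to 23.48 days.

23.5 days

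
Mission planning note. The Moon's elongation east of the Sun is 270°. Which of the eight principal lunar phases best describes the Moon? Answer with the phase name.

The last quarter sector spans roughly 248°–292°; 270° falls inside it.

last quarter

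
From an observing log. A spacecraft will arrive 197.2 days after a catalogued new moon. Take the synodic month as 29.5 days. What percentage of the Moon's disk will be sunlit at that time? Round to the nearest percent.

70%

Reduce mod P: 197.2 − 6×29.5 = 20.20 d into the current lunation.
Phase angle: θ = 360°·(20.20 d)/(29.5 d) = 246.5°.
cos 246.5° = (-0.399), so f = (1 − (-0.399))/2 = 0.699, so 70%.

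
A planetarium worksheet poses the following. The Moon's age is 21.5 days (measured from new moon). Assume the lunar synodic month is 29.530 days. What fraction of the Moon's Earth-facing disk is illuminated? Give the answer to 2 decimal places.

0.57

Elongation θ = 360° × 21.5/29.530 ≈ 262.1°.
cos 262.1° = (-0.137), so f = (1 − (-0.137))/2 = 0.569.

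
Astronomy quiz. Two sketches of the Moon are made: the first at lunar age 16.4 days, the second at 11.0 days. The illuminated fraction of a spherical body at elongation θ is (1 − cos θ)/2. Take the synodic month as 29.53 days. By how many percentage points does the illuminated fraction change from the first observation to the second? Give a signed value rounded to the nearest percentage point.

θ₁ = 360° × 16.4/29.53 = 199.9°, f₁ = (1 − cos θ₁)/2 = 0.970.
θ₂ = 360° × 11.0/29.53 = 134.1°, f₂ = (1 − cos θ₂)/2 = 0.848.
Change = f₂ − f₁ = -0.122 → -12 percentage points.

-12 pp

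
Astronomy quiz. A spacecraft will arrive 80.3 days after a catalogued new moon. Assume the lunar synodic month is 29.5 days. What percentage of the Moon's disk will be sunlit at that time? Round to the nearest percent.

80.3 d spans 2 complete synodic months (2 × 29.5 = 59.00 d) plus 21.30 d.
The Moon has covered 21.30/29.5 of its cycle, so θ ≈ 360° × 21.30/29.5 = 259.9°.
cos 259.9° = (-0.175), so f = (1 − (-0.175))/2 = 0.587, so 59%.

59%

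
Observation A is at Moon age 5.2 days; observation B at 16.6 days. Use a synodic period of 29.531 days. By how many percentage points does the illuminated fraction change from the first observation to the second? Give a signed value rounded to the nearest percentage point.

+69 pp

θ₁ = 360° × 5.2/29.531 = 63.4°, f₁ = (1 − cos θ₁)/2 = 0.276.
θ₂ = 360° × 16.6/29.531 = 202.4°, f₂ = (1 − cos θ₂)/2 = 0.962.
Change = f₂ − f₁ = +0.686 → +69 percentage points.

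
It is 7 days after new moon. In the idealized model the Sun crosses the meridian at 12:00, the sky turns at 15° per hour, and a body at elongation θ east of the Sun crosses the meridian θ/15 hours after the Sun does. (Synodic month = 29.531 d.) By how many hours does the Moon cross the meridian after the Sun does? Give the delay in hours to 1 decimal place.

Phase angle: θ = 360°·(7 d)/(29.531 d) = 85.3°.
The Moon trails the Sun by θ/15 = 85.3/15 ≈ 5.69 hours.
So the Moon crosses the meridian 5.69 h after the Sun.

5.7 h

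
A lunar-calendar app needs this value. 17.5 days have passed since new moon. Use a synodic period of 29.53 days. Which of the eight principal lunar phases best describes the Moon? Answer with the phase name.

waning gibbous

θ ≈ 360° × 17.5/29.53 = 213°, which falls in the waning gibbous sector.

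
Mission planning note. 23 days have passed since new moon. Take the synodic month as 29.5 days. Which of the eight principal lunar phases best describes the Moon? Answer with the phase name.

θ ≈ 360° × 23/29.5 = 281°, which falls in the last quarter sector.

last quarter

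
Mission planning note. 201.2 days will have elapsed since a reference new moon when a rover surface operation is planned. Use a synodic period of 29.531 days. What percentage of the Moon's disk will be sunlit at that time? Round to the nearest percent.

201.2 d spans 6 complete synodic months (6 × 29.531 = 177.19 d) plus 24.01 d.
The Moon has covered 24.01/29.531 of its cycle, so θ ≈ 360° × 24.01/29.531 = 292.7°.
With cos θ = 0.387, the lit fraction is (1 − 0.387)/2 ≈ 0.307, so 31%.

31%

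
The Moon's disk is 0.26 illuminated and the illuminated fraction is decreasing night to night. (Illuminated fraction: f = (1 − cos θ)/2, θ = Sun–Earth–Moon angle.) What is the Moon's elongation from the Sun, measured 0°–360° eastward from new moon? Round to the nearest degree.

299°

cos θ = 1 − 2f = 0.480, giving a principal value of 61.3°.
A waning Moon lies in 180°–360°, so θ = 360° − 61.3° = 298.7°.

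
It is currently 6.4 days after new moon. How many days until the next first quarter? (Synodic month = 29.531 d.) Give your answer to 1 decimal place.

1.0 days

First quarter is 0.25 of the way through the cycle: age 0.25 × 29.531 = 7.383 d.
So 0.983 days remain (7.383 − 6.4).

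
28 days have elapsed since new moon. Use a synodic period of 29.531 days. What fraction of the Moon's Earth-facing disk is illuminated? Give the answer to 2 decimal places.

The Moon has covered 28/29.531 of its cycle, so θ ≈ 360° × 28/29.531 = 341.3°.
Illuminated fraction = (1 − cos 341.3°)/2 = (1 − 0.947)/2 ≈ 0.026.

0.03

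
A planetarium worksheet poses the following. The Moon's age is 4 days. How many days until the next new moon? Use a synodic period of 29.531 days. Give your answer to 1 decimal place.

25.5 days

One full lunation from the last new moon is 29.531 d; remaining = 29.531 − 4 = 25.531 d.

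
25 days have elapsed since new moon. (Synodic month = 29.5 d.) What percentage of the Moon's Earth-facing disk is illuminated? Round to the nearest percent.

21%

Phase angle: θ = 360°·(25 d)/(29.5 d) = 305.1°.
With cos θ = 0.575, the lit fraction is (1 − 0.575)/2 ≈ 0.213, so 21%.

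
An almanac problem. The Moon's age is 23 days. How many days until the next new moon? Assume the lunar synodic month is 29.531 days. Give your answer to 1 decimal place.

6.5 days

One full lunation from the last new moon is 29.531 d; remaining = 29.531 − 23 = 6.531 d.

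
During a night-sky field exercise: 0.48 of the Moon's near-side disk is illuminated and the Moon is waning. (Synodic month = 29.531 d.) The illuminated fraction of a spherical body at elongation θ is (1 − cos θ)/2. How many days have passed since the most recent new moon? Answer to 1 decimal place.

From f = (1 − cos θ)/2: cos θ = 1 − 2×0.48 = 0.040; arccos → 87.7°.
A waning Moon lies in 180°–360°, so θ = 360° − 87.7° = 272.3°.
At 360°/29.531 d per day, 272.3° corresponds to 22.34 days.

22.3 days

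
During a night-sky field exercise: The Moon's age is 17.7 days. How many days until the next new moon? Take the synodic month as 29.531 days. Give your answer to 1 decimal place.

The next new moon completes the synodic month: 29.531 − 17.7 = 11.831 days.

11.8 days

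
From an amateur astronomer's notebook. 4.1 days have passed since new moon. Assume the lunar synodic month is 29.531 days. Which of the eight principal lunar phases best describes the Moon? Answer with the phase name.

waxing crescent

At 4.1/29.531 of the cycle, θ ≈ 50° — the waxing crescent range.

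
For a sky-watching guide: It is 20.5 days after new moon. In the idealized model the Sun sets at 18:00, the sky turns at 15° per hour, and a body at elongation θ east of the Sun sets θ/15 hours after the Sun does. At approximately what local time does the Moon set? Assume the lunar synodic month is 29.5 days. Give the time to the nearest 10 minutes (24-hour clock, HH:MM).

10:40

The Moon has covered 20.5/29.5 of its cycle, so θ ≈ 360° × 20.5/29.5 = 250.2°.
At 15° of sky rotation per hour, 250.2° corresponds to a 16.68 h lag.
18:00 + 16.678 h ≈ 10:41 → 10:40 to the nearest ten minutes.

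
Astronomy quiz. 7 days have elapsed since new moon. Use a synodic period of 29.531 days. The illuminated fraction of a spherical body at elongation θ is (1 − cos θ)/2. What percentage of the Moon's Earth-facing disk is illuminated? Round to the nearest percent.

46%

The Moon has covered 7/29.531 of its cycle, so θ ≈ 360° × 7/29.531 = 85.3°.
With cos θ = 0.081, the lit fraction is (1 − 0.081)/2 ≈ 0.459, so 46%.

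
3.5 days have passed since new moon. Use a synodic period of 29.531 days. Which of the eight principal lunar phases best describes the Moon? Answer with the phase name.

At 3.5/29.531 of the cycle, θ ≈ 43° — the waxing crescent range.

waxing crescent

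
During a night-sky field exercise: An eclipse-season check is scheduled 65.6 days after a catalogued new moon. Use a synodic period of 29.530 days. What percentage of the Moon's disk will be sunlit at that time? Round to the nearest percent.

41%

65.6/29.530 = 2.221 lunations, so 2 complete cycles and 6.54 d into the next.
Elongation θ = 360° × 6.54/29.530 ≈ 79.7°.
cos 79.7° = 0.178, so f = (1 − 0.178)/2 = 0.411, so 41%.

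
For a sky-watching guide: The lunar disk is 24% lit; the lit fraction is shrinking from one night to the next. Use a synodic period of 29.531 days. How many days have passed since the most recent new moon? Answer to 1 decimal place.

Invert f = (1 − cos θ)/2 to get cos θ = 1 − 2(0.24) = 0.520, hence θ₀ = arccos 0.520 = 58.7°.
Since the Moon is past full (waning), take the reflex angle: θ = 360° − 58.7° = 301.3°.
At 360°/29.531 d per day, 301.3° corresponds to 24.72 days.

24.7 days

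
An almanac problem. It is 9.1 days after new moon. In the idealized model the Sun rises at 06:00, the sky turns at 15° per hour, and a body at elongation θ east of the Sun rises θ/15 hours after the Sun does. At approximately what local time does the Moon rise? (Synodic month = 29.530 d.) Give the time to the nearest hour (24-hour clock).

The Moon has covered 9.1/29.530 of its cycle, so θ ≈ 360° × 9.1/29.530 = 110.9°.
At 15° of sky rotation per hour, 110.9° corresponds to a 7.40 h lag.
06:00 + 7.40 h ≈ 13:24 → 13:00 to the nearest hour.

13:00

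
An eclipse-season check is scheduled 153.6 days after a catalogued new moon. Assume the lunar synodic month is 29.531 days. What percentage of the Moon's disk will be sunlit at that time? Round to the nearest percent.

153.6 d spans 5 complete synodic months (5 × 29.531 = 147.66 d) plus 5.94 d.
The Moon has covered 5.94/29.531 of its cycle, so θ ≈ 360° × 5.94/29.531 = 72.5°.
With cos θ = 0.301, the lit fraction is (1 − 0.301)/2 ≈ 0.349, so 35%.

35%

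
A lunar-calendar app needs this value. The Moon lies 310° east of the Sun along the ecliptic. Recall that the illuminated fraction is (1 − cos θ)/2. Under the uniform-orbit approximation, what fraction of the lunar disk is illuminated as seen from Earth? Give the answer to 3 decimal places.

0.179

cos 310° = 0.643, so f = (1 − 0.643)/2 = 0.179.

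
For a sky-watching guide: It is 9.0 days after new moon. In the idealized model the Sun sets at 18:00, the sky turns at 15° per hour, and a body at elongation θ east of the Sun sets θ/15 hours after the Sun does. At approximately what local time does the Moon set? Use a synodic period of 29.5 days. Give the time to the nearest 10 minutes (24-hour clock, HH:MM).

01:20

Phase angle: θ = 360°·(9.0 d)/(29.5 d) = 109.8°.
At 15° of sky rotation per hour, 109.8° corresponds to a 7.32 h lag.
18:00 + 7.322 h ≈ 01:19 → 01:20 to the nearest ten minutes.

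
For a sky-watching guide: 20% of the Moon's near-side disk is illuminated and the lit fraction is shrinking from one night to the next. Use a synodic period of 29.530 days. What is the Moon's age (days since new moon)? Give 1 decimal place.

25.2 days

Invert f = (1 − cos θ)/2 to get cos θ = 1 − 2(0.20) = 0.600, hence θ₀ = arccos 0.600 = 53.1°.
A waning Moon lies in 180°–360°, so θ = 360° − 53.1° = 306.9°.
Age = 29.530 × 306.9°/360° ≈ 25.17 days.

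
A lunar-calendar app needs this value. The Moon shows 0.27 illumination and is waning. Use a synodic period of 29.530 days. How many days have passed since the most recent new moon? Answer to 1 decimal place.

24.4 days

cos θ = 1 − 2f = 0.460, giving a principal value of 62.6°.
A waning Moon lies in 180°–360°, so θ = 360° − 62.6° = 297.4°.
Age = 29.530 × 297.4°/360° ≈ 24.39 days.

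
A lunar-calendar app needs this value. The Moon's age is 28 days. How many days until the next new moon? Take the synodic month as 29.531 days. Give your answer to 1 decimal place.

1.5 days

The next new moon completes the synodic month: 29.531 − 28 = 1.531 days.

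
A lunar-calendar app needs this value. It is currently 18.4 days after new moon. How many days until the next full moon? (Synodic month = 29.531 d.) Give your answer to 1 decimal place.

25.9 days

Full moon occurs at elongation 180°, i.e. at age 29.531 × 180/360 = 14.765 d.
This lunation's full moon (14.765 d) has passed, so add one period: 44.296 − 18.4 = 25.896 days.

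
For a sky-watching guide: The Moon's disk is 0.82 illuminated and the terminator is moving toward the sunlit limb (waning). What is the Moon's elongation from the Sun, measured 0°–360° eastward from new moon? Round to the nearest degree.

cos θ = 1 − 2f = -0.640, giving a principal value of 129.8°.
Since the Moon is past full (waning), take the reflex angle: θ = 360° − 129.8° = 230.2°.

230°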